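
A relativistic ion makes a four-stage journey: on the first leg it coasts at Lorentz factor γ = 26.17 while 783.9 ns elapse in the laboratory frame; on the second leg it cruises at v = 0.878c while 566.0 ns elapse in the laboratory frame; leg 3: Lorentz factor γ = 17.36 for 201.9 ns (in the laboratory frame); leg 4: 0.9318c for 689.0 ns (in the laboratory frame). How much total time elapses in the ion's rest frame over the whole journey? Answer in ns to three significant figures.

τ = 563 ns

Leg 1: γ = 26.17; τ_1 = 783.9/26.17 = 29.95 ns.
Leg 2: γ = 1/√(1 − 0.878²) = 1/√0.2291 = 2.089; τ_2 = 566.0/2.089 = 270.9 ns.
Leg 3: γ = 17.36; τ_3 = 201.9/17.36 = 11.63 ns.
Leg 4: γ = 1/√(1 − 0.9318²) = 1/√0.1317 = 2.755; τ_4 = 689.0/2.755 = 250.1 ns.
Total: 29.95 + 270.9 + 11.63 + 250.1 ns.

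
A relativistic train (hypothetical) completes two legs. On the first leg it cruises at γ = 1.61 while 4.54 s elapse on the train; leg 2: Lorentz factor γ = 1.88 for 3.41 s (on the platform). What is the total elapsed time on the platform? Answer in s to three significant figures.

Δt = 10.7 s

Leg 1: γ = 1.61; Δt_1 = 1.610 × 4.54 = 7.309 s.
Leg 2: 3.41 s is already measured on the platform.
Total: 7.309 + 3.410 s.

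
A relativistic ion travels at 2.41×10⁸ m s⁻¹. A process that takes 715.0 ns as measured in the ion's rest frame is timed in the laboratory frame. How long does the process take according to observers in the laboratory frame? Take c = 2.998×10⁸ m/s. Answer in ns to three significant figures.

Δt = 1200 ns

β = 2.41×10⁸/2.998×10⁸ = 0.8039; γ = 1/√(1 − 0.8039²) = 1.681
The interval measured in the ion's rest frame is the proper time (both events occur at the same place in that frame); the lab-frame interval is Δt = γτ = 1.681 × 715.0 ns.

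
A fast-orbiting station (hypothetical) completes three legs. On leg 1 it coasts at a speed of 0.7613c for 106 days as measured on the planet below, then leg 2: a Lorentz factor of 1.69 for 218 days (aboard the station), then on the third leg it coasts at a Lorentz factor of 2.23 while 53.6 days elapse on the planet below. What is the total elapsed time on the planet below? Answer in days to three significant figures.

Δt = 528 days

Leg 1: 106 days is already measured on the planet below.
Leg 2: γ = 1.69; Δt_2 = 1.690 × 218 = 368.4 days.
Leg 3: 53.6 days is already measured on the planet below.
Total: 106.0 + 368.4 + 53.60 days.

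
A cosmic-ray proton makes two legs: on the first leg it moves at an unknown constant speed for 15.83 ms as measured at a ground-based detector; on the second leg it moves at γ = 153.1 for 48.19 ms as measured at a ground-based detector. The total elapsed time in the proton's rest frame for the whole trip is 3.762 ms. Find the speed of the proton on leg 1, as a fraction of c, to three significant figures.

Leg 1: speed unknown; τ_1 = 15.83/γ_1.
Leg 2: γ = 153.1; τ_2 = 48.19/153.1 = 0.3148 ms.
Total proper time: τ_1 + 0.3148 = 3.762, so τ_1 = 3.762 − 0.3148 = 3.447 ms.
γ_1 = 15.83/3.447 = 4.592; β = √(1 − 1/γ²) = √0.9526.

β = 0.976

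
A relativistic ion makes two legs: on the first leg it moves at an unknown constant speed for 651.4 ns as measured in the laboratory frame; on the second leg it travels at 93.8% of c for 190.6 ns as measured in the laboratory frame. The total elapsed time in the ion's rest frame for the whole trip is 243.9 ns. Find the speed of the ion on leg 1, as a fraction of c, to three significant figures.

β = 0.962

Leg 1: speed unknown; τ_1 = 651.4/γ_1.
Leg 2: β = 0.938; γ = 1/√(1 − 0.938²) = 1/√0.1202 = 2.885; τ_2 = 190.6/2.885 = 66.07 ns.
Total proper time: τ_1 + 66.07 = 243.9, so τ_1 = 243.9 − 66.07 = 177.8 ns.
γ_1 = 651.4/177.8 = 3.663; β = √(1 − 1/γ²) = √0.9255.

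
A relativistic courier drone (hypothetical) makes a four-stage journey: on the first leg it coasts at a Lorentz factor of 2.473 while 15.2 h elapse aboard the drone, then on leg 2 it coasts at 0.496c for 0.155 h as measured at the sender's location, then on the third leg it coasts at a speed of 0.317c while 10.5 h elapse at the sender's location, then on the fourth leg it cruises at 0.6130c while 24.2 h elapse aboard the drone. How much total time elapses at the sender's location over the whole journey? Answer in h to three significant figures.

Leg 1: γ = 2.473; Δt_1 = 2.473 × 15.2 = 37.59 h.
Leg 2: 0.155 h is already measured at the sender's location.
Leg 3: 10.5 h is already measured at the sender's location.
Leg 4: γ = 1/√(1 − 0.6130²) = 1/√0.6242 = 1.266; Δt_4 = 1.266 × 24.2 = 30.63 h.
Total: 37.59 + 0.1550 + 10.50 + 30.63 h.

Δt = 78.9 h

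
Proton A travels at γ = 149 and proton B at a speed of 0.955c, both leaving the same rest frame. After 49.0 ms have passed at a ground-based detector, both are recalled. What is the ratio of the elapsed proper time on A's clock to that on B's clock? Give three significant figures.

τ_A/τ_B = 0.0226

A: γ = 149. B: γ = 1/√(1 − 0.955²) = 1/√0.08798 = 3.371.
τ_A/τ_B = γ_B/γ_A = 3.371/149.0 = 0.02263, so τ_A/τ_B = 0.02263.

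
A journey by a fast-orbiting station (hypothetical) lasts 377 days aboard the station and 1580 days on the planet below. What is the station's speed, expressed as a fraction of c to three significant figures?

β = 0.971

The proper time is measured aboard the station (both events occur at the station's location); Δt is measured on the planet below. γ = Δt/τ = 1580/377 = 4.191.
β = √(1 − 1/γ²) = √(1 − 0.05693) = √0.9431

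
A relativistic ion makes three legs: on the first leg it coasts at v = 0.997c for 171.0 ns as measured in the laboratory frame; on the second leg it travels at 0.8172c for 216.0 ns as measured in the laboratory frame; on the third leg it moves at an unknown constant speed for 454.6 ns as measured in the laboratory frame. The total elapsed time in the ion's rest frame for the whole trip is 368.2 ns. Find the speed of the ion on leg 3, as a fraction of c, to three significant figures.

β = 0.862

Leg 1: γ = 1/√(1 − 0.997²) = 1/√0.005991 = 12.92; τ_1 = 171.0/12.92 = 13.24 ns.
Leg 2: γ = 1/√(1 − 0.8172²) = 1/√0.3322 = 1.735; τ_2 = 216.0/1.735 = 124.5 ns.
Leg 3: speed unknown; τ_3 = 454.6/γ_3.
Total proper time: 13.24 + 124.5 + τ_3 = 368.2, so τ_3 = 368.2 − 137.7 = 230.5 ns.
γ_3 = 454.6/230.5 = 1.972; β = √(1 − 1/γ²) = √0.7430.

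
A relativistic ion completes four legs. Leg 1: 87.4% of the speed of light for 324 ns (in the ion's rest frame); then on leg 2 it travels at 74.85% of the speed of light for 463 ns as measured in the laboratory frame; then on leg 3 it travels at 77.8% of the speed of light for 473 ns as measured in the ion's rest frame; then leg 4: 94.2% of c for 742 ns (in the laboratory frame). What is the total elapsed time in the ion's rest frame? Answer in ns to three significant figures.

Leg 1: 324 ns is already measured in the ion's rest frame.
Leg 2: β = 0.7485; γ = 1/√(1 − 0.7485²) = 1/√0.4397 = 1.508; τ_2 = 463/1.508 = 307.0 ns.
Leg 3: 473 ns is already measured in the ion's rest frame.
Leg 4: β = 0.942; γ = 1/√(1 − 0.942²) = 1/√0.1126 = 2.980; τ_4 = 742/2.980 = 249.0 ns.
Total: 324.0 + 307.0 + 473.0 + 249.0 ns.

τ = 1350 ns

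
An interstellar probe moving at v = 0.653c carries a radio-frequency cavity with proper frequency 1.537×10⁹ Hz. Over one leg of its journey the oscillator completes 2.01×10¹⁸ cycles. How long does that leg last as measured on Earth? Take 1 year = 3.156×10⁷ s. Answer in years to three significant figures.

Δt = 54.7 years

γ = 1/√(1 − 0.653²) = 1/√0.5736 = 1.320
Proper time for N cycles: τ = N/f = 2.01×10¹⁸/(1.537×10⁹) = 1.308×10⁹ s = 41.44 years.
Lab-frame duration Δt = γτ = 1.320 × 41.44 = 54.71 years.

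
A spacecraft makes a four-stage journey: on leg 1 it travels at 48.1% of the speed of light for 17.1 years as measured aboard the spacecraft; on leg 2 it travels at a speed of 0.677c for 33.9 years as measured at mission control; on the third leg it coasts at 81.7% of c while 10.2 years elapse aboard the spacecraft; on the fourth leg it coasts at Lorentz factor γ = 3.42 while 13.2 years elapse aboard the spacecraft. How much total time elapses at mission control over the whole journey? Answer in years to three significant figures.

Leg 1: β = 0.481; γ = 1/√(1 − 0.481²) = 1/√0.7686 = 1.141; Δt_1 = 1.141 × 17.1 = 19.50 years.
Leg 2: 33.9 years is already measured at mission control.
Leg 3: β = 0.817; γ = 1/√(1 − 0.817²) = 1/√0.3325 = 1.734; Δt_3 = 1.734 × 10.2 = 17.69 years.
Leg 4: γ = 3.42; Δt_4 = 3.420 × 13.2 = 45.14 years.
Total: 19.50 + 33.90 + 17.69 + 45.14 years.

Δt = 116 years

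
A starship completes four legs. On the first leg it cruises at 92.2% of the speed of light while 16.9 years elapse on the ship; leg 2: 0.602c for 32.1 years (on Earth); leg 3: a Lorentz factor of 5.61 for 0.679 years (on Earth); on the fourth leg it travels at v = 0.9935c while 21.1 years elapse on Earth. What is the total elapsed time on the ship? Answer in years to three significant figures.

Leg 1: 16.9 years is already measured on the ship.
Leg 2: γ = 1/√(1 − 0.602²) = 1/√0.6376 = 1.252; τ_2 = 32.1/1.252 = 25.63 years.
Leg 3: γ = 5.61; τ_3 = 0.679/5.610 = 0.1210 years.
Leg 4: γ = 1/√(1 − 0.9935²) = 1/√0.01296 = 8.785; τ_4 = 21.1/8.785 = 2.402 years.
Total: 16.90 + 25.63 + 0.1210 + 2.402 years.

τ = 45.1 years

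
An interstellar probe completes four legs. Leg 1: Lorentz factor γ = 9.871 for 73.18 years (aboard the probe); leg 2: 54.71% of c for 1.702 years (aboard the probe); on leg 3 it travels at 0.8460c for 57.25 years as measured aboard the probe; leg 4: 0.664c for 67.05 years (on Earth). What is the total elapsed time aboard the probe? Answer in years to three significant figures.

τ = 182 years

Leg 1: 73.18 years is already measured aboard the probe.
Leg 2: 1.702 years is already measured aboard the probe.
Leg 3: 57.25 years is already measured aboard the probe.
Leg 4: γ = 1/√(1 − 0.664²) = 1/√0.5591 = 1.337; τ_4 = 67.05/1.337 = 50.14 years.
Total: 73.18 + 1.702 + 57.25 + 50.14 years.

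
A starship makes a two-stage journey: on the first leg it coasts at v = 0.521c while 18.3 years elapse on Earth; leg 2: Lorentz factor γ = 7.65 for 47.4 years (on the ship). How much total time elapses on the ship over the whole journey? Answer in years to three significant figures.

τ = 63.0 years

Leg 1: γ = 1/√(1 − 0.521²) = 1/√0.7286 = 1.172; τ_1 = 18.3/1.172 = 15.62 years.
Leg 2: 47.4 years is already measured on the ship.
Total: 15.62 + 47.40 years.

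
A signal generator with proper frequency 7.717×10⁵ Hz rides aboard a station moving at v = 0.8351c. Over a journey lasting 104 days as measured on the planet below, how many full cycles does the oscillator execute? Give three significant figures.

γ = 1/√(1 − 0.8351²) = 1/√0.3026 = 1.818
The oscillator's own cycle count is N = f × τ where τ is the proper time aboard the station. τ = Δt/γ = 104/1.818 = 57.21 days = 4.943×10⁶ s.
N = 7.717×10⁵ × 4.943×10⁶ = 3.814×10¹².

N = 3.81×10¹²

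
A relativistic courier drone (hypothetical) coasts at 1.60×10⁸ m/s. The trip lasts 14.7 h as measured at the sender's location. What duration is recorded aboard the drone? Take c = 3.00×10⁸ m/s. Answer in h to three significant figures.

β = 1.60×10⁸/3.00×10⁸ = 0.5333; γ = 1/√(1 − 0.5333²) = 1.182
The interval measured at the sender's location is the dilated one; the clock aboard the drone measures the proper time τ = Δt/γ = 14.7/1.182 h.

τ = 12.4 h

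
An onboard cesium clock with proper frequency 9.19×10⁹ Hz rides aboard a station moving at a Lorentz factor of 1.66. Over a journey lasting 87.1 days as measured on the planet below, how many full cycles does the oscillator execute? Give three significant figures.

γ = 1.66
The oscillator's own cycle count is N = f × τ where τ is the proper time aboard the station. τ = Δt/γ = 87.1/1.660 = 52.47 days = 4.533×10⁶ s.
N = 9.19×10⁹ × 4.533×10⁶ = 4.166×10¹⁶.

N = 4.17×10¹⁶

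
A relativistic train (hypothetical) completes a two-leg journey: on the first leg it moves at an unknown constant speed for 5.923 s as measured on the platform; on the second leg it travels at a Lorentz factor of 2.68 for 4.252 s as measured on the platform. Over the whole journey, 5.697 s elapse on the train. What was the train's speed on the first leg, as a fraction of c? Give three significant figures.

β = 0.720

Leg 1: speed unknown; τ_1 = 5.923/γ_1.
Leg 2: γ = 2.68; τ_2 = 4.252/2.680 = 1.587 s.
Total proper time: τ_1 + 1.587 = 5.697, so τ_1 = 5.697 − 1.587 = 4.110 s.
γ_1 = 5.923/4.110 = 1.441; β = √(1 − 1/γ²) = √0.5184.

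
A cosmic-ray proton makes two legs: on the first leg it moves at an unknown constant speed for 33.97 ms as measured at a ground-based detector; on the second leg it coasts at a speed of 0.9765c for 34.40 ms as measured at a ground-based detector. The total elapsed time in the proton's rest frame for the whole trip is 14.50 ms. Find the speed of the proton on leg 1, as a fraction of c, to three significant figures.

β = 0.978

Leg 1: speed unknown; τ_1 = 33.97/γ_1.
Leg 2: γ = 1/√(1 − 0.9765²) = 1/√0.04645 = 4.640; τ_2 = 34.40/4.640 = 7.414 ms.
Total proper time: τ_1 + 7.414 = 14.50, so τ_1 = 14.50 − 7.414 = 7.086 ms.
γ_1 = 33.97/7.086 = 4.794; β = √(1 − 1/γ²) = √0.9565.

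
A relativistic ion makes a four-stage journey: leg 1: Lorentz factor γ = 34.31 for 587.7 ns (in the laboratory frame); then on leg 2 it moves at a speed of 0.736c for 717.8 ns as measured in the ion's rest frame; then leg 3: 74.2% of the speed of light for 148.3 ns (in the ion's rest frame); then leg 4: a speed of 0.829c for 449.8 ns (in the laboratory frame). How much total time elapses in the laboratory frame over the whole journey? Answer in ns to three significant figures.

Δt = 2320 ns

Leg 1: 587.7 ns is already measured in the laboratory frame.
Leg 2: γ = 1/√(1 − 0.736²) = 1/√0.4583 = 1.477; Δt_2 = 1.477 × 717.8 = 1060 ns.
Leg 3: β = 0.742; γ = 1/√(1 − 0.742²) = 1/√0.4494 = 1.492; Δt_3 = 1.492 × 148.3 = 221.2 ns.
Leg 4: 449.8 ns is already measured in the laboratory frame.
Total: 587.7 + 1060 + 221.2 + 449.8 ns.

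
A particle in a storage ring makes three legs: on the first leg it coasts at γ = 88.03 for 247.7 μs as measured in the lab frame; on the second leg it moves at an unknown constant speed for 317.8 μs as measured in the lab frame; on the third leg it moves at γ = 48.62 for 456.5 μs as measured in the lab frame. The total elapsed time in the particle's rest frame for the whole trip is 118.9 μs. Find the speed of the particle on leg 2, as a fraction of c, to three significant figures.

β = 0.942

Leg 1: γ = 88.03; τ_1 = 247.7/88.03 = 2.814 μs.
Leg 2: speed unknown; τ_2 = 317.8/γ_2.
Leg 3: γ = 48.62; τ_3 = 456.5/48.62 = 9.389 μs.
Total proper time: 2.814 + τ_2 + 9.389 = 118.9, so τ_2 = 118.9 − 12.20 = 106.7 μs.
γ_2 = 317.8/106.7 = 2.979; β = √(1 − 1/γ²) = √0.8873.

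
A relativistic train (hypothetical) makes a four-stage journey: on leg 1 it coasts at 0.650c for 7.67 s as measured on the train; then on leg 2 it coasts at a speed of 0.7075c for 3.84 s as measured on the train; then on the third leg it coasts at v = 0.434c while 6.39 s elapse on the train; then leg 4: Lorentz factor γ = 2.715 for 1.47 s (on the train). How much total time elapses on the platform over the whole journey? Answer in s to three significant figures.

Δt = 26.6 s

Leg 1: γ = 1/√(1 − 0.650²) = 1/√0.5775 = 1.316; Δt_1 = 1.316 × 7.67 = 10.09 s.
Leg 2: γ = 1/√(1 − 0.7075²) = 1/√0.4994 = 1.415; Δt_2 = 1.415 × 3.84 = 5.434 s.
Leg 3: γ = 1/√(1 − 0.434²) = 1/√0.8116 = 1.110; Δt_3 = 1.110 × 6.39 = 7.093 s.
Leg 4: γ = 2.715; Δt_4 = 2.715 × 1.47 = 3.991 s.
Total: 10.09 + 5.434 + 7.093 + 3.991 s.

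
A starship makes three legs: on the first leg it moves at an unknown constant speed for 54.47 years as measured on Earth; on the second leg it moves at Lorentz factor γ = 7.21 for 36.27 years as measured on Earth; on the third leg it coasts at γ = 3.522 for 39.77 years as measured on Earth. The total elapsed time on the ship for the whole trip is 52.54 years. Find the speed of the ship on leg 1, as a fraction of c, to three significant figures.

β = 0.747

Leg 1: speed unknown; τ_1 = 54.47/γ_1.
Leg 2: γ = 7.21; τ_2 = 36.27/7.210 = 5.031 years.
Leg 3: γ = 3.522; τ_3 = 39.77/3.522 = 11.29 years.
Total proper time: τ_1 + 5.031 + 11.29 = 52.54, so τ_1 = 52.54 − 16.32 = 36.22 years.
γ_1 = 54.47/36.22 = 1.504; β = √(1 − 1/γ²) = √0.5579.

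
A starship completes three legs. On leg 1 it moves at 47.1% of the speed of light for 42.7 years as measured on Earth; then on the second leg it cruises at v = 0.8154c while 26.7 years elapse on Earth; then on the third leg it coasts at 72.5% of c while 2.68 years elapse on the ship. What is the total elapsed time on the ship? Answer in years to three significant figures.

Leg 1: β = 0.471; γ = 1/√(1 − 0.471²) = 1/√0.7782 = 1.134; τ_1 = 42.7/1.134 = 37.67 years.
Leg 2: γ = 1/√(1 − 0.8154²) = 1/√0.3351 = 1.727; τ_2 = 26.7/1.727 = 15.46 years.
Leg 3: 2.68 years is already measured on the ship.
Total: 37.67 + 15.46 + 2.680 years.

τ = 55.8 years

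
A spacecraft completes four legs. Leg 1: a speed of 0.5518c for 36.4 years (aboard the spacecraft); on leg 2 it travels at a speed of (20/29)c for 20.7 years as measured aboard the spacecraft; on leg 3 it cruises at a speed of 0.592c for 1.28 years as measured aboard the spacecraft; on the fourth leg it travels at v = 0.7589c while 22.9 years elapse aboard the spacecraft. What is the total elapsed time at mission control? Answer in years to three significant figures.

Δt = 109 years

Leg 1: γ = 1/√(1 − 0.5518²) = 1/√0.6955 = 1.199; Δt_1 = 1.199 × 36.4 = 43.65 years.
Leg 2: γ = 1/√(1 − (20/29)²) = 29/21 ≈ 1.381; Δt_2 = 1.381 × 20.7 = 28.59 years.
Leg 3: γ = 1/√(1 − 0.592²) = 1/√0.6495 = 1.241; Δt_3 = 1.241 × 1.28 = 1.588 years.
Leg 4: γ = 1/√(1 − 0.7589²) = 1/√0.4241 = 1.536; Δt_4 = 1.536 × 22.9 = 35.17 years.
Total: 43.65 + 28.59 + 1.588 + 35.17 years.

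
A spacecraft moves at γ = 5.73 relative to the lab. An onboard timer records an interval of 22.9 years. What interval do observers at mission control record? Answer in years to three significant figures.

γ = 5.73
The interval measured aboard the spacecraft is the proper time (both events occur at the same place in that frame); the lab-frame interval is Δt = γτ = 5.730 × 22.9 years.

Δt = 131 years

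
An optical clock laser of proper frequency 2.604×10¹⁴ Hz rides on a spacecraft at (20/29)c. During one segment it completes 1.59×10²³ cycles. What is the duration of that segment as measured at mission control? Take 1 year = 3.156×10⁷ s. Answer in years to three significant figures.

γ = 1/√(1 − (20/29)²) = 29/21 ≈ 1.381
Proper time for N cycles: τ = N/f = 1.59×10²³/(2.604×10¹⁴) = 6.106×10⁸ s = 19.35 years.
Lab-frame duration Δt = γτ = 1.381 × 19.35 = 26.72 years.

Δt = 26.7 years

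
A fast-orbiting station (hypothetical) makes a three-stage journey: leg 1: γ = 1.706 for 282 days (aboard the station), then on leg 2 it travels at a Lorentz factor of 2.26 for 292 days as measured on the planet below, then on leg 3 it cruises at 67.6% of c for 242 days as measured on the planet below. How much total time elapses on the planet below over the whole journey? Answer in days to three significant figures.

Δt = 1020 days

Leg 1: γ = 1.706; Δt_1 = 1.706 × 282 = 481.1 days.
Leg 2: 292 days is already measured on the planet below.
Leg 3: 242 days is already measured on the planet below.
Total: 481.1 + 292.0 + 242.0 days.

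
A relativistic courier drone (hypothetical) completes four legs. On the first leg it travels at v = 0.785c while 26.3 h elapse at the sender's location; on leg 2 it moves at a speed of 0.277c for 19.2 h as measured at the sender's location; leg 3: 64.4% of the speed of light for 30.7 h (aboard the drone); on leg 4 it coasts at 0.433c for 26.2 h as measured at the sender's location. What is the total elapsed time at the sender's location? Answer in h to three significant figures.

Δt = 112 h

Leg 1: 26.3 h is already measured at the sender's location.
Leg 2: 19.2 h is already measured at the sender's location.
Leg 3: β = 0.644; γ = 1/√(1 − 0.644²) = 1/√0.5853 = 1.307; Δt_3 = 1.307 × 30.7 = 40.13 h.
Leg 4: 26.2 h is already measured at the sender's location.
Total: 26.30 + 19.20 + 40.13 + 26.20 h.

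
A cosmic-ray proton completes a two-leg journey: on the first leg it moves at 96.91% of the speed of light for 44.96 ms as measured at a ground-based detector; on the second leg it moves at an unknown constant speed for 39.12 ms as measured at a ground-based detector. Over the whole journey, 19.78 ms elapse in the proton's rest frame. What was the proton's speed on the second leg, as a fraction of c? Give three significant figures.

Leg 1: β = 0.9691; γ = 1/√(1 − 0.9691²) = 1/√0.06085 = 4.054; τ_1 = 44.96/4.054 = 11.09 ms.
Leg 2: speed unknown; τ_2 = 39.12/γ_2.
Total proper time: 11.09 + τ_2 = 19.78, so τ_2 = 19.78 − 11.09 = 8.690 ms.
γ_2 = 39.12/8.690 = 4.502; β = √(1 − 1/γ²) = √0.9507.

β = 0.975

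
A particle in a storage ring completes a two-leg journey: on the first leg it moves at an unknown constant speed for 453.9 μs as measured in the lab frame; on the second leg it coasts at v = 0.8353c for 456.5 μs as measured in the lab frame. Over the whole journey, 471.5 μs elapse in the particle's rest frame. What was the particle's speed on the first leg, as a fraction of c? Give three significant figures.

β = 0.874

Leg 1: speed unknown; τ_1 = 453.9/γ_1.
Leg 2: γ = 1/√(1 − 0.8353²) = 1/√0.3023 = 1.819; τ_2 = 456.5/1.819 = 251.0 μs.
Total proper time: τ_1 + 251.0 = 471.5, so τ_1 = 471.5 − 251.0 = 220.5 μs.
γ_1 = 453.9/220.5 = 2.058; β = √(1 − 1/γ²) = √0.7640.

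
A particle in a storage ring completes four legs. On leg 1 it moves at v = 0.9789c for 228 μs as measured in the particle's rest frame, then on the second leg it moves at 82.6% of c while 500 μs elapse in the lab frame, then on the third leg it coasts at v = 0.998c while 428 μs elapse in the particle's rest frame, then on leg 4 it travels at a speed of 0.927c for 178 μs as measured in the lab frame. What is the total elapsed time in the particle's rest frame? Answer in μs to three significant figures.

Leg 1: 228 μs is already measured in the particle's rest frame.
Leg 2: β = 0.826; γ = 1/√(1 − 0.826²) = 1/√0.3177 = 1.774; τ_2 = 500/1.774 = 281.8 μs.
Leg 3: 428 μs is already measured in the particle's rest frame.
Leg 4: γ = 1/√(1 − 0.927²) = 1/√0.1407 = 2.666; τ_4 = 178/2.666 = 66.76 μs.
Total: 228.0 + 281.8 + 428.0 + 66.76 μs.

τ = 1000 μs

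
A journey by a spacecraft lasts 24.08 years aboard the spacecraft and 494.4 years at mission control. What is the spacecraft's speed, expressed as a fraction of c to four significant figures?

The proper time is measured aboard the spacecraft (both events occur at the spacecraft's location); Δt is measured at mission control. γ = Δt/τ = 494.4/24.08 = 20.53.
β = √(1 − 1/γ²) = √(1 − 0.002372) = √0.9976

v = 0.9988c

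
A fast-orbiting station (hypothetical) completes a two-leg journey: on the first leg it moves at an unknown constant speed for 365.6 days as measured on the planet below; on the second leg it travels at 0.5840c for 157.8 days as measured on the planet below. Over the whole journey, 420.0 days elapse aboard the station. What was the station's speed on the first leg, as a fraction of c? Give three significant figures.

β = 0.602

Leg 1: speed unknown; τ_1 = 365.6/γ_1.
Leg 2: γ = 1/√(1 − 0.5840²) = 1/√0.6589 = 1.232; τ_2 = 157.8/1.232 = 128.1 days.
Total proper time: τ_1 + 128.1 = 420.0, so τ_1 = 420.0 − 128.1 = 291.9 days.
γ_1 = 365.6/291.9 = 1.252; β = √(1 − 1/γ²) = √0.3625.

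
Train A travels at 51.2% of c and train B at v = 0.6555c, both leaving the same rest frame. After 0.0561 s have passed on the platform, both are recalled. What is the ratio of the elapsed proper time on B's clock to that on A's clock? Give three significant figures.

τ_B/τ_A = 0.879

A: β = 0.512; γ = 1/√(1 − 0.512²) = 1/√0.7379 = 1.164. B: γ = 1/√(1 − 0.6555²) = 1/√0.5703 = 1.324.
τ_A/τ_B = γ_B/γ_A = 1.324/1.164 = 1.137, so τ_B/τ_A = 0.8792.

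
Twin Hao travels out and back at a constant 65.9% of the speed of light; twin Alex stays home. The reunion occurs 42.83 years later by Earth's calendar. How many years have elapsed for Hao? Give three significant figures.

τ = 32.2 years

β = 0.659; γ = 1/√(1 − 0.659²) = 1/√0.5657 = 1.330
Hao's clock measures proper time along the trip: τ = Δt/γ = 42.83/1.330 years.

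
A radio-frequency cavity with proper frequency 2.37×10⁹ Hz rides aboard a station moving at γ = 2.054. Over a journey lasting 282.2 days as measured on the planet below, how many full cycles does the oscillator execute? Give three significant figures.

γ = 2.054
The oscillator's own cycle count is N = f × τ where τ is the proper time aboard the station. τ = Δt/γ = 282.2/2.054 = 137.4 days = 1.187×10⁷ s.
N = 2.37×10⁹ × 1.187×10⁷ = 2.813×10¹⁶.

N = 2.81×10¹⁶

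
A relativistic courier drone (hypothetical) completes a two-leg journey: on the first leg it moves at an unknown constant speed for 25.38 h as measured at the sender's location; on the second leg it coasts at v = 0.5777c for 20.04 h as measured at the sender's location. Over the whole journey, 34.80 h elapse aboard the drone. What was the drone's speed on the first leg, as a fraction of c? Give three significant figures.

β = 0.687

Leg 1: speed unknown; τ_1 = 25.38/γ_1.
Leg 2: γ = 1/√(1 − 0.5777²) = 1/√0.6663 = 1.225; τ_2 = 20.04/1.225 = 16.36 h.
Total proper time: τ_1 + 16.36 = 34.80, so τ_1 = 34.80 − 16.36 = 18.44 h.
γ_1 = 25.38/18.44 = 1.376; β = √(1 − 1/γ²) = √0.4720.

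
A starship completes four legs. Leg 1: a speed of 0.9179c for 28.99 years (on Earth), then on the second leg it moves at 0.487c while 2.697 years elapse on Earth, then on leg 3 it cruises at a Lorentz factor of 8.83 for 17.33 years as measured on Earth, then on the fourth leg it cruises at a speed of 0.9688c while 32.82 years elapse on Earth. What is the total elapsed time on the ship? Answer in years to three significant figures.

Leg 1: γ = 1/√(1 − 0.9179²) = 1/√0.1575 = 2.520; τ_1 = 28.99/2.520 = 11.50 years.
Leg 2: γ = 1/√(1 − 0.487²) = 1/√0.7628 = 1.145; τ_2 = 2.697/1.145 = 2.356 years.
Leg 3: γ = 8.83; τ_3 = 17.33/8.830 = 1.963 years.
Leg 4: γ = 1/√(1 − 0.9688²) = 1/√0.06143 = 4.035; τ_4 = 32.82/4.035 = 8.134 years.
Total: 11.50 + 2.356 + 1.963 + 8.134 years.

τ = 24.0 years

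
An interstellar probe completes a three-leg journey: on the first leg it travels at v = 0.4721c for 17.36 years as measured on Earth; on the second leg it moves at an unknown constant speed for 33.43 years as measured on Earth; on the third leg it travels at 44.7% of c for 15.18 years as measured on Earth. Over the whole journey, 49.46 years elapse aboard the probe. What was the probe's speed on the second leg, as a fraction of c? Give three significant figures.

Leg 1: γ = 1/√(1 − 0.4721²) = 1/√0.7771 = 1.134; τ_1 = 17.36/1.134 = 15.30 years.
Leg 2: speed unknown; τ_2 = 33.43/γ_2.
Leg 3: β = 0.447; γ = 1/√(1 − 0.447²) = 1/√0.8002 = 1.118; τ_3 = 15.18/1.118 = 13.58 years.
Total proper time: 15.30 + τ_2 + 13.58 = 49.46, so τ_2 = 49.46 − 28.88 = 20.58 years.
γ_2 = 33.43/20.58 = 1.625; β = √(1 − 1/γ²) = √0.6211.

β = 0.788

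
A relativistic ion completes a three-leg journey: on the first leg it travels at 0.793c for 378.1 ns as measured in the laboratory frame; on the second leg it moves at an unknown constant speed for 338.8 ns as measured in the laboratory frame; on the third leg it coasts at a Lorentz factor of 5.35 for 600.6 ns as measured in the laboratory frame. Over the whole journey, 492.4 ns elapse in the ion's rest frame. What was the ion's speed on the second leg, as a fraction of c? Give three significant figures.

β = 0.897

Leg 1: γ = 1/√(1 − 0.793²) = 1/√0.3712 = 1.641; τ_1 = 378.1/1.641 = 230.3 ns.
Leg 2: speed unknown; τ_2 = 338.8/γ_2.
Leg 3: γ = 5.35; τ_3 = 600.6/5.350 = 112.3 ns.
Total proper time: 230.3 + τ_2 + 112.3 = 492.4, so τ_2 = 492.4 − 342.6 = 149.8 ns.
γ_2 = 338.8/149.8 = 2.262; β = √(1 − 1/γ²) = √0.8045.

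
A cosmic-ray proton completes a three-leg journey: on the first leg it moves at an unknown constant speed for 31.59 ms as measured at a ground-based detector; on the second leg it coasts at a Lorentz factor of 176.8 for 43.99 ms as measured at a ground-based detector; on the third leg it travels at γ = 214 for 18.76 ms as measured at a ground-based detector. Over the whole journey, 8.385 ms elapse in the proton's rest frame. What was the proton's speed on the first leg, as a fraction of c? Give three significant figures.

β = 0.967

Leg 1: speed unknown; τ_1 = 31.59/γ_1.
Leg 2: γ = 176.8; τ_2 = 43.99/176.8 = 0.2488 ms.
Leg 3: γ = 214; τ_3 = 18.76/214.0 = 0.08766 ms.
Total proper time: τ_1 + 0.2488 + 0.08766 = 8.385, so τ_1 = 8.385 − 0.3365 = 8.049 ms.
γ_1 = 31.59/8.049 = 3.925; β = √(1 − 1/γ²) = √0.9351.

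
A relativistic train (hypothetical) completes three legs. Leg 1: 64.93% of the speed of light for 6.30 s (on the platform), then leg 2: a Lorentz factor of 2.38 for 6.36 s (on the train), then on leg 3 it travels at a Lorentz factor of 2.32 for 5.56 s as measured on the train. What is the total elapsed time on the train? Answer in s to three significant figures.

τ = 16.7 s

Leg 1: β = 0.6493; γ = 1/√(1 − 0.6493²) = 1/√0.5784 = 1.315; τ_1 = 6.30/1.315 = 4.791 s.
Leg 2: 6.36 s is already measured on the train.
Leg 3: 5.56 s is already measured on the train.
Total: 4.791 + 6.360 + 5.560 s.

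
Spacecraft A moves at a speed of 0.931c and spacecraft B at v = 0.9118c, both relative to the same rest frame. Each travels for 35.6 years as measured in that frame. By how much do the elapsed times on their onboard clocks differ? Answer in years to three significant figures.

A: γ = 1/√(1 − 0.931²) = 1/√0.1332 = 2.740; τ_A = 35.6/2.740 = 12.99 years.
B: γ = 1/√(1 − 0.9118²) = 1/√0.1686 = 2.435; τ_B = 35.6/2.435 = 14.62 years.

|τ_A − τ_B| = 1.62 years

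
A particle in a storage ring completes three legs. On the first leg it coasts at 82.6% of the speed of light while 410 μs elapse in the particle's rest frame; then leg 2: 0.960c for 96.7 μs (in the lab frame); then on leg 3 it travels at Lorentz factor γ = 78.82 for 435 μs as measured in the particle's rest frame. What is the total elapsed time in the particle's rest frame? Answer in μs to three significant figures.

τ = 872 μs

Leg 1: 410 μs is already measured in the particle's rest frame.
Leg 2: γ = 1/√(1 − 0.960²) = 25/7 ≈ 3.571; τ_2 = 96.7/3.571 = 27.08 μs.
Leg 3: 435 μs is already measured in the particle's rest frame.
Total: 410.0 + 27.08 + 435.0 μs.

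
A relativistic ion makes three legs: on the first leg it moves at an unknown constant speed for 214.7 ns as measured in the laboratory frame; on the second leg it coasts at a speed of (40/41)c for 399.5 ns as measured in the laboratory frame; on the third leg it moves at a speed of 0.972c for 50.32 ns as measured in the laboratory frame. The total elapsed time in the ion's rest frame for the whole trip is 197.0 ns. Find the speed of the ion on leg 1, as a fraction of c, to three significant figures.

Leg 1: speed unknown; τ_1 = 214.7/γ_1.
Leg 2: γ = 1/√(1 − (40/41)²) = 41/9 ≈ 4.556; τ_2 = 399.5/4.556 = 87.70 ns.
Leg 3: γ = 1/√(1 − 0.972²) = 1/√0.05522 = 4.256; τ_3 = 50.32/4.256 = 11.82 ns.
Total proper time: τ_1 + 87.70 + 11.82 = 197.0, so τ_1 = 197.0 − 99.52 = 97.48 ns.
γ_1 = 214.7/97.48 = 2.202; β = √(1 − 1/γ²) = √0.7939.

β = 0.891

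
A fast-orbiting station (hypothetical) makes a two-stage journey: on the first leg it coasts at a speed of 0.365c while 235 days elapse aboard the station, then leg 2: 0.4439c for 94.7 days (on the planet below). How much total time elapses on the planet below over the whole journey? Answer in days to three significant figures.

Δt = 347 days

Leg 1: γ = 1/√(1 − 0.365²) = 1/√0.8668 = 1.074; Δt_1 = 1.074 × 235 = 252.4 days.
Leg 2: 94.7 days is already measured on the planet below.
Total: 252.4 + 94.70 days.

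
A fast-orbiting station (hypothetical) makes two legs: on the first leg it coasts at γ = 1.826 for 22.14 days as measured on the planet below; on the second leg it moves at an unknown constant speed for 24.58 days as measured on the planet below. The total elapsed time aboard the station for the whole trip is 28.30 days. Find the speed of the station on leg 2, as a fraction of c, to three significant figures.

β = 0.753

Leg 1: γ = 1.826; τ_1 = 22.14/1.826 = 12.12 days.
Leg 2: speed unknown; τ_2 = 24.58/γ_2.
Total proper time: 12.12 + τ_2 = 28.30, so τ_2 = 28.30 − 12.12 = 16.18 days.
γ_2 = 24.58/16.18 = 1.520; β = √(1 − 1/γ²) = √0.5670.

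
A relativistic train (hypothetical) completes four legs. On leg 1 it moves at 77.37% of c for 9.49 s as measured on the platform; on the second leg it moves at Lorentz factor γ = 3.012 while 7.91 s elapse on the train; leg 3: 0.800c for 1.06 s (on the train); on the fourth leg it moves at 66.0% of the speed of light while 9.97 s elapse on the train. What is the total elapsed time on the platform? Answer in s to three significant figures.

Δt = 48.4 s

Leg 1: 9.49 s is already measured on the platform.
Leg 2: γ = 3.012; Δt_2 = 3.012 × 7.91 = 23.82 s.
Leg 3: γ = 1/√(1 − 0.800²) = 5/3 ≈ 1.667; Δt_3 = 1.667 × 1.06 = 1.767 s.
Leg 4: β = 0.660; γ = 1/√(1 − 0.660²) = 1/√0.5644 = 1.331; Δt_4 = 1.331 × 9.97 = 13.27 s.
Total: 9.490 + 23.82 + 1.767 + 13.27 s.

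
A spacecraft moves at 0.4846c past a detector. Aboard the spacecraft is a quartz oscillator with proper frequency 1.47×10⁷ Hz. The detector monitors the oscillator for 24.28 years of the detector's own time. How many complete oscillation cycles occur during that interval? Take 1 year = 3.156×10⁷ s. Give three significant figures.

γ = 1/√(1 − 0.4846²) = 1/√0.7652 = 1.143
During 24.28 years of lab time, the oscillator's proper time advances by τ = Δt/γ = 24.28/1.143 = 21.24 years = 6.703×10⁸ s.
N = f × τ = 1.47×10⁷ × 6.703×10⁸ = 9.853×10¹⁵.

N = 9.85×10¹⁵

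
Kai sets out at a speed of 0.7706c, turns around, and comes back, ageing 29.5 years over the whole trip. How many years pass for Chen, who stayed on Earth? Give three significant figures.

Δt = 46.3 years

γ = 1/√(1 − 0.7706²) = 1/√0.4062 = 1.569
Earth-frame duration is the dilated interval: Δt = γτ = 1.569 × 29.5 years.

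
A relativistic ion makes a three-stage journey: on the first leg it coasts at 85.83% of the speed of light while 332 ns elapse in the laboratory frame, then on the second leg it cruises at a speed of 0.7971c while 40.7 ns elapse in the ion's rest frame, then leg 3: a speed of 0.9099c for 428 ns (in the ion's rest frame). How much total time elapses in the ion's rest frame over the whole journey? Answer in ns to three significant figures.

τ = 639 ns

Leg 1: β = 0.8583; γ = 1/√(1 − 0.8583²) = 1/√0.2633 = 1.949; τ_1 = 332/1.949 = 170.4 ns.
Leg 2: 40.7 ns is already measured in the ion's rest frame.
Leg 3: 428 ns is already measured in the ion's rest frame.
Total: 170.4 + 40.70 + 428.0 ns.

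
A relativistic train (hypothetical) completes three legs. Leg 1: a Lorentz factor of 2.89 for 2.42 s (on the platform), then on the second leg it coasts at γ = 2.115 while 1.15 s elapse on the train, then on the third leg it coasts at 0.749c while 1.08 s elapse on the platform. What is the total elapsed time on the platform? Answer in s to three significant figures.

Leg 1: 2.42 s is already measured on the platform.
Leg 2: γ = 2.115; Δt_2 = 2.115 × 1.15 = 2.432 s.
Leg 3: 1.08 s is already measured on the platform.
Total: 2.420 + 2.432 + 1.080 s.

Δt = 5.93 s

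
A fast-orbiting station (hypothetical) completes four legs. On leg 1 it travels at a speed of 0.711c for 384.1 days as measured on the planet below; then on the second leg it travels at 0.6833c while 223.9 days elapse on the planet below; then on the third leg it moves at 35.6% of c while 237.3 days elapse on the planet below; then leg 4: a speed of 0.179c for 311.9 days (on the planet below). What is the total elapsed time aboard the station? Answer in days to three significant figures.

τ = 962 days

Leg 1: γ = 1/√(1 − 0.711²) = 1/√0.4945 = 1.422; τ_1 = 384.1/1.422 = 270.1 days.
Leg 2: γ = 1/√(1 − 0.6833²) = 1/√0.5331 = 1.370; τ_2 = 223.9/1.370 = 163.5 days.
Leg 3: β = 0.356; γ = 1/√(1 − 0.356²) = 1/√0.8733 = 1.070; τ_3 = 237.3/1.070 = 221.8 days.
Leg 4: γ = 1/√(1 − 0.179²) = 1/√0.9680 = 1.016; τ_4 = 311.9/1.016 = 306.9 days.
Total: 270.1 + 163.5 + 221.8 + 306.9 days.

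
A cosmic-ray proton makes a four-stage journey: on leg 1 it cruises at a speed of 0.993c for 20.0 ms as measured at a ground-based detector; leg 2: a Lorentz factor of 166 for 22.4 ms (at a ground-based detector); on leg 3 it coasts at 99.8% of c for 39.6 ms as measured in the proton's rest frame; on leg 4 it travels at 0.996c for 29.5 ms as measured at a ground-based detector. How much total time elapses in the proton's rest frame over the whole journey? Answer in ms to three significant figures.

τ = 44.7 ms

Leg 1: γ = 1/√(1 − 0.993²) = 1/√0.01395 = 8.466; τ_1 = 20.0/8.466 = 2.362 ms.
Leg 2: γ = 166; τ_2 = 22.4/166.0 = 0.1349 ms.
Leg 3: 39.6 ms is already measured in the proton's rest frame.
Leg 4: γ = 1/√(1 − 0.996²) = 1/√0.007984 = 11.19; τ_4 = 29.5/11.19 = 2.636 ms.
Total: 2.362 + 0.1349 + 39.60 + 2.636 ms.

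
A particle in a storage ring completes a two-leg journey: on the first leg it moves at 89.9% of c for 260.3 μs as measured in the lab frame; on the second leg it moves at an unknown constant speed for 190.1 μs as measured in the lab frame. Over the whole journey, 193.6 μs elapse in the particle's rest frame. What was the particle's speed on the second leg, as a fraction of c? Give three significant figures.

Leg 1: β = 0.899; γ = 1/√(1 − 0.899²) = 1/√0.1918 = 2.283; τ_1 = 260.3/2.283 = 114.0 μs.
Leg 2: speed unknown; τ_2 = 190.1/γ_2.
Total proper time: 114.0 + τ_2 = 193.6, so τ_2 = 193.6 − 114.0 = 79.60 μs.
γ_2 = 190.1/79.60 = 2.388; β = √(1 − 1/γ²) = √0.8247.

β = 0.908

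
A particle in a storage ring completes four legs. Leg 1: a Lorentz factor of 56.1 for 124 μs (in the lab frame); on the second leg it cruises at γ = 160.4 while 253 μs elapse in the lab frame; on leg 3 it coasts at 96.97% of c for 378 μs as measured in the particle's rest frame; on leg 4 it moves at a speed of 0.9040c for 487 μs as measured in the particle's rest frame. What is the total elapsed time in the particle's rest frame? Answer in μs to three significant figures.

τ = 869 μs

Leg 1: γ = 56.1; τ_1 = 124/56.10 = 2.210 μs.
Leg 2: γ = 160.4; τ_2 = 253/160.4 = 1.577 μs.
Leg 3: 378 μs is already measured in the particle's rest frame.
Leg 4: 487 μs is already measured in the particle's rest frame.
Total: 2.210 + 1.577 + 378.0 + 487.0 μs.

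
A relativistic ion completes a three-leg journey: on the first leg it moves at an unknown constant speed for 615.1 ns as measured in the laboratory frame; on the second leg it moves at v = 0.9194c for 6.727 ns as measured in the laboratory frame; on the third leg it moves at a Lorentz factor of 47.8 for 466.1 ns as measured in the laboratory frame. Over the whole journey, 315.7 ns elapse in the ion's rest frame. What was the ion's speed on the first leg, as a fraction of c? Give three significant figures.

β = 0.870

Leg 1: speed unknown; τ_1 = 615.1/γ_1.
Leg 2: γ = 1/√(1 − 0.9194²) = 1/√0.1547 = 2.542; τ_2 = 6.727/2.542 = 2.646 ns.
Leg 3: γ = 47.8; τ_3 = 466.1/47.80 = 9.751 ns.
Total proper time: τ_1 + 2.646 + 9.751 = 315.7, so τ_1 = 315.7 − 12.40 = 303.3 ns.
γ_1 = 615.1/303.3 = 2.028; β = √(1 − 1/γ²) = √0.7569.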